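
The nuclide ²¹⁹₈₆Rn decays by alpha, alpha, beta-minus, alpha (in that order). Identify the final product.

Tl-207

Start: (A, Z) = (219, 86).
After α: (215, 84).
After α: (211, 82).
After β⁻: (211, 83).
After α: (207, 81).
Z = 81 is thallium.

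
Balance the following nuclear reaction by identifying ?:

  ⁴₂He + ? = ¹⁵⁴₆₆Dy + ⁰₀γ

Conserve mass number: 4 + A = 154 + 0, so A = 150.
Conserve atomic number: 2 + Z = 66 + 0, so Z = 64.
Z = 64 is gadolinium, so the species is ¹⁵⁰₆₄Gd.

Gd-150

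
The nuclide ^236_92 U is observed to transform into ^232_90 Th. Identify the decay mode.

alpha decay

ΔA = 232 − 236 = -4; ΔZ = 90 − 92 = -2.
A drops by 4 and Z drops by 2 — the signature of alpha emission.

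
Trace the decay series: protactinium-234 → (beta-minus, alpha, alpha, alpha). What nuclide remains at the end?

Rn-222

Start: (A, Z) = (234, 91).
After β⁻: (234, 92).
After α: (230, 90).
After α: (226, 88).
After α: (222, 86).
Z = 86 is radon.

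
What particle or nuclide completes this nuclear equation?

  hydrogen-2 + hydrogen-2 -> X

He-4

Conserve mass number: 2 + 2 = A, so A = 4.
Conserve atomic number: 1 + 1 = Z, so Z = 2.
A = 4 and Z = 2 is helium-4 — an alpha particle.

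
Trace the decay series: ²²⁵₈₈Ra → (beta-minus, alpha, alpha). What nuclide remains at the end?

Start: (A, Z) = (225, 88).
After β⁻: (225, 89).
After α: (221, 87).
After α: (217, 85).
Z = 85 is astatine.

At-217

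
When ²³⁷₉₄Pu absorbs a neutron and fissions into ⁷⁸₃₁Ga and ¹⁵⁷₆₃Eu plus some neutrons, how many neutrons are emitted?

Conserve mass number: 238 = 78 + 157 + k, so k = 238 − 235 = 3.
Check atomic number: 94 = 31 + 63 + 0 = 94. ✓

3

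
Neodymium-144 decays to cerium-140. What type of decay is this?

alpha decay

ΔA = 140 − 144 = -4; ΔZ = 58 − 60 = -2.
A drops by 4 and Z drops by 2 — the signature of alpha emission.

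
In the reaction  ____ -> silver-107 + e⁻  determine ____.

Pd-107

Conserve mass number: A = 107 + 0, so A = 107.
Conserve atomic number: Z = 47 − 1, so Z = 46.
Z = 46 is palladium, so the species is palladium-107.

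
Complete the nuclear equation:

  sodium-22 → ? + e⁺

Conserve mass number: 22 = A + 0, so A = 22.
Conserve atomic number: 11 = Z + 1, so Z = 10.
Z = 10 is neon, so the species is neon-22.

Ne-22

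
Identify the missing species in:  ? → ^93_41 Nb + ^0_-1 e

Conserve mass number: A = 93 + 0, so A = 93.
Conserve atomic number: Z = 41 − 1, so Z = 40.
Z = 40 is zirconium, so the species is ^93_40 Zr.

Zr-93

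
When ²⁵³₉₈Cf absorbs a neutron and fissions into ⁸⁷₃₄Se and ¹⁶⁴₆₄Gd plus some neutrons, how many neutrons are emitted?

Conserve mass number: 254 = 87 + 164 + k, so k = 254 − 251 = 3.
Check atomic number: 98 = 34 + 64 + 0 = 98. ✓

3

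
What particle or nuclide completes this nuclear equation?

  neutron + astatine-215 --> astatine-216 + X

gamma ray

Conserve mass number: 1 + 215 = 216 + A, so A = 0.
Conserve atomic number: 0 + 85 = 85 + Z, so Z = 0.
A = 0 and Z = 0 is γ — a gamma ray.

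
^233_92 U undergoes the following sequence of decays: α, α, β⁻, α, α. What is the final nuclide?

Start: (A, Z) = (233, 92).
After α: (229, 90).
After α: (225, 88).
After β⁻: (225, 89).
After α: (221, 87).
After α: (217, 85).
Z = 85 is astatine.

At-217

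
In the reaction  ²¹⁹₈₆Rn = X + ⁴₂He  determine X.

Po-215

Conserve mass number: 219 = A + 4, so A = 215.
Conserve atomic number: 86 = Z + 2, so Z = 84.
Z = 84 is polonium, so the species is ²¹⁵₈₄Po.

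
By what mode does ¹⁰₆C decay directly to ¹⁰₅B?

beta-plus decay or electron capture

ΔA = 10 − 10 = 0; ΔZ = 5 − 6 = -1.
A is unchanged and Z drops by 1 — a proton has become a neutron (β⁺ emission or electron capture).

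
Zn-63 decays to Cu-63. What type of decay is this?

beta-plus decay or electron capture

ΔA = 63 − 63 = 0; ΔZ = 29 − 30 = -1.
A is unchanged and Z drops by 1 — a proton has become a neutron (β⁺ emission or electron capture).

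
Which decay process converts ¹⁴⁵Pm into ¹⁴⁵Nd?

ΔA = 145 − 145 = 0; ΔZ = 60 − 61 = -1.
A is unchanged and Z drops by 1 — a proton has become a neutron (β⁺ emission or electron capture).

beta-plus decay or electron capture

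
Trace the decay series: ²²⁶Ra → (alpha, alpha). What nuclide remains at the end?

Po-218

Start: (A, Z) = (226, 88).
After α: (222, 86).
After α: (218, 84).
Z = 84 is polonium.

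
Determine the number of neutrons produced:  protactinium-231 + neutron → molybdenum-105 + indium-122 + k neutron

5

Conserve mass number: 232 = 105 + 122 + k, so k = 232 − 227 = 5.
Check atomic number: 91 = 42 + 49 + 0 = 91. ✓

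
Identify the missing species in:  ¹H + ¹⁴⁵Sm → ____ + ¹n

Conserve mass number: 1 + 145 = A + 1, so A = 145.
Conserve atomic number: 1 + 62 = Z + 0, so Z = 63.
Z = 63 is europium, so the species is ¹⁴⁵Eu.

Eu-145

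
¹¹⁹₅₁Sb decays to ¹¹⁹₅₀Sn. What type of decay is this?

beta-plus decay or electron capture

ΔA = 119 − 119 = 0; ΔZ = 50 − 51 = -1.
A is unchanged and Z drops by 1 — a proton has become a neutron (β⁺ emission or electron capture).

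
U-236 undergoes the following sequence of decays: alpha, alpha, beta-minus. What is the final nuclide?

Start: (A, Z) = (236, 92).
After α: (232, 90).
After α: (228, 88).
After β⁻: (228, 89).
Z = 89 is actinium.

Ac-228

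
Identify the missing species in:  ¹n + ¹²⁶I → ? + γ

I-127

Conserve mass number: 1 + 126 = A + 0, so A = 127.
Conserve atomic number: 0 + 53 = Z + 0, so Z = 53.
Z = 53 is iodine, so the species is ¹²⁷I.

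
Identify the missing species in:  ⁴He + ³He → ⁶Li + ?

proton

Conserve mass number: 4 + 3 = 6 + A, so A = 1.
Conserve atomic number: 2 + 2 = 3 + Z, so Z = 1.
A = 1 and Z = 1 is ¹H — a proton.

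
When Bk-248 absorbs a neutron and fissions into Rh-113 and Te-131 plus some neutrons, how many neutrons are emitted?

Conserve mass number: 249 = 113 + 131 + k, so k = 249 − 244 = 5.
Check atomic number: 97 = 45 + 52 + 0 = 97. ✓

5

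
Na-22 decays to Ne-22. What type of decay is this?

ΔA = 22 − 22 = 0; ΔZ = 10 − 11 = -1.
A is unchanged and Z drops by 1 — a proton has become a neutron (β⁺ emission or electron capture).

beta-plus decay or electron capture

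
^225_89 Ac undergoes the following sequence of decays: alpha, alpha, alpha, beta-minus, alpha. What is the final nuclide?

Pb-209

Start: (A, Z) = (225, 89).
After α: (221, 87).
After α: (217, 85).
After α: (213, 83).
After β⁻: (213, 84).
After α: (209, 82).
Z = 82 is lead.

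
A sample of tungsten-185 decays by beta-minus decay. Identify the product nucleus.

Beta-minus decay: mass number changes by +0, atomic number by +1.
A: 185 = 185; Z: 74 + 1 = 75.
Z = 75 is rhenium, so the daughter is rhenium-185.

Re-185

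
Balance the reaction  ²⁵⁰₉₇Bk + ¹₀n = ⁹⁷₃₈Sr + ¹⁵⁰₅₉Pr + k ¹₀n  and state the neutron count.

Conserve mass number: 251 = 97 + 150 + k, so k = 251 − 247 = 4.
Check atomic number: 97 = 38 + 59 + 0 = 97. ✓

4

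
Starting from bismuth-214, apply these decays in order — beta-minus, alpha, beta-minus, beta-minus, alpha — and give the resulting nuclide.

Start: (A, Z) = (214, 83).
After β⁻: (214, 84).
After α: (210, 82).
After β⁻: (210, 83).
After β⁻: (210, 84).
After α: (206, 82).
Z = 82 is lead.

Pb-206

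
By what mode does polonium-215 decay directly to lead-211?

ΔA = 211 − 215 = -4; ΔZ = 82 − 84 = -2.
A drops by 4 and Z drops by 2 — the signature of alpha emission.

alpha decay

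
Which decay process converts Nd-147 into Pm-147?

ΔA = 147 − 147 = 0; ΔZ = 61 − 60 = +1.
A is unchanged and Z rises by 1 — a neutron has become a proton (β⁻ decay).

beta-minus decay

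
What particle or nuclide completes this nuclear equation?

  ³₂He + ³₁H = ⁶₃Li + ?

gamma ray

Conserve mass number: 3 + 3 = 6 + A, so A = 0.
Conserve atomic number: 2 + 1 = 3 + Z, so Z = 0.
A = 0 and Z = 0 is ⁰₀γ — a gamma ray.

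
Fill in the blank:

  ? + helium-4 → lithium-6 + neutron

Conserve mass number: A + 4 = 6 + 1, so A = 3.
Conserve atomic number: Z + 2 = 3 + 0, so Z = 1.
A = 3 and Z = 1 is hydrogen-3 — a triton.

triton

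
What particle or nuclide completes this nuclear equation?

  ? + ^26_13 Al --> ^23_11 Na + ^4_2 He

neutron

Conserve mass number: A + 26 = 23 + 4, so A = 1.
Conserve atomic number: Z + 13 = 11 + 2, so Z = 0.
A = 1 and Z = 0 is ^1_0 n — a neutron.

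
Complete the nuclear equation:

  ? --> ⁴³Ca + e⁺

Sc-43

Conserve mass number: A = 43 + 0, so A = 43.
Conserve atomic number: Z = 20 + 1, so Z = 21.
Z = 21 is scandium, so the species is ⁴³Sc.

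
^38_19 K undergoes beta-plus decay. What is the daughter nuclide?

Ar-38

Beta-plus decay: mass number changes by +0, atomic number by -1.
A: 38 = 38; Z: 19 − 1 = 18.
Z = 18 is argon, so the daughter is ^38_18 Ar.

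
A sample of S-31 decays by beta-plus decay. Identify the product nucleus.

Beta-plus decay: mass number changes by +0, atomic number by -1.
A: 31 = 31; Z: 16 − 1 = 15.
Z = 15 is phosphorus, so the daughter is P-31.

P-31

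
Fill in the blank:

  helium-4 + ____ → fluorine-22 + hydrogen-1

Conserve mass number: 4 + A = 22 + 1, so A = 19.
Conserve atomic number: 2 + Z = 9 + 1, so Z = 8.
Z = 8 is oxygen, so the species is oxygen-19.

O-19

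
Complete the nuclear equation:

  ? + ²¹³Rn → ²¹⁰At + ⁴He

Conserve mass number: A + 213 = 210 + 4, so A = 1.
Conserve atomic number: Z + 86 = 85 + 2, so Z = 1.
A = 1 and Z = 1 is ¹H — a proton.

proton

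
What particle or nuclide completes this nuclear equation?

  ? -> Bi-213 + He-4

Conserve mass number: A = 213 + 4, so A = 217.
Conserve atomic number: Z = 83 + 2, so Z = 85.
Z = 85 is astatine, so the species is At-217.

At-217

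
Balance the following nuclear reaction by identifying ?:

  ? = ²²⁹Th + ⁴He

U-233

Conserve mass number: A = 229 + 4, so A = 233.
Conserve atomic number: Z = 90 + 2, so Z = 92.
Z = 92 is uranium, so the species is ²³³U.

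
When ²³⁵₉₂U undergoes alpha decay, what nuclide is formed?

Th-231

Alpha decay: mass number changes by -4, atomic number by -2.
A: 235 − 4 = 231; Z: 92 − 2 = 90.
Z = 90 is thorium, so the daughter is ²³¹₉₀Th.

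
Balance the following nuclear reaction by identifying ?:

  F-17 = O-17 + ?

positron

Conserve mass number: 17 = 17 + A, so A = 0.
Conserve atomic number: 9 = 8 + Z, so Z = 1.
A = 0 and Z = 1 is e⁺ — a positron.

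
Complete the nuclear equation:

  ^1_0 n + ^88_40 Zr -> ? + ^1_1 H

Conserve mass number: 1 + 88 = A + 1, so A = 88.
Conserve atomic number: 0 + 40 = Z + 1, so Z = 39.
Z = 39 is yttrium, so the species is ^88_39 Y.

Y-88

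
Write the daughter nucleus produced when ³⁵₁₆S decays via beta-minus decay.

Beta-minus decay: mass number changes by +0, atomic number by +1.
A: 35 = 35; Z: 16 + 1 = 17.
Z = 17 is chlorine, so the daughter is ³⁵₁₇Cl.

Cl-35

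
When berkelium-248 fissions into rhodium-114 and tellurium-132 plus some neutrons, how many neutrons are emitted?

Conserve mass number: 248 = 114 + 132 + k, so k = 248 − 246 = 2.
Check atomic number: 97 = 45 + 52 + 0 = 97. ✓

2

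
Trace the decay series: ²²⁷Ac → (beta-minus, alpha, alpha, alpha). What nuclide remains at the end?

Po-215

Start: (A, Z) = (227, 89).
After β⁻: (227, 90).
After α: (223, 88).
After α: (219, 86).
After α: (215, 84).
Z = 84 is polonium.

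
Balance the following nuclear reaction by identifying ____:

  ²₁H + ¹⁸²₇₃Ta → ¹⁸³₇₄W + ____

neutron

Conserve mass number: 2 + 182 = 183 + A, so A = 1.
Conserve atomic number: 1 + 73 = 74 + Z, so Z = 0.
A = 1 and Z = 0 is ¹₀n — a neutron.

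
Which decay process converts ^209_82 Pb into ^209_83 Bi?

ΔA = 209 − 209 = 0; ΔZ = 83 − 82 = +1.
A is unchanged and Z rises by 1 — a neutron has become a proton (β⁻ decay).

beta-minus decay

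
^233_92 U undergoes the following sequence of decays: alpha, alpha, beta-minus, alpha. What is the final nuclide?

Fr-221

Start: (A, Z) = (233, 92).
After α: (229, 90).
After α: (225, 88).
After β⁻: (225, 89).
After α: (221, 87).
Z = 87 is francium.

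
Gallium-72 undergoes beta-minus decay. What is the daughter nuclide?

Ge-72

Beta-minus decay: mass number changes by +0, atomic number by +1.
A: 72 = 72; Z: 31 + 1 = 32.
Z = 32 is germanium, so the daughter is germanium-72.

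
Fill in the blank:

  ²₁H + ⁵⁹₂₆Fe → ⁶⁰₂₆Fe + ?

proton

Conserve mass number: 2 + 59 = 60 + A, so A = 1.
Conserve atomic number: 1 + 26 = 26 + Z, so Z = 1.
A = 1 and Z = 1 is ¹₁H — a proton.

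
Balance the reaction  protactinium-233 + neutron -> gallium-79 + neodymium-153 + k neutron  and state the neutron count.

2

Conserve mass number: 234 = 79 + 153 + k, so k = 234 − 232 = 2.
Check atomic number: 91 = 31 + 60 + 0 = 91. ✓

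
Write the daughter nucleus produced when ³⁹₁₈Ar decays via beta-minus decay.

Beta-minus decay: mass number changes by +0, atomic number by +1.
A: 39 = 39; Z: 18 + 1 = 19.
Z = 19 is potassium, so the daughter is ³⁹₁₉K.

K-39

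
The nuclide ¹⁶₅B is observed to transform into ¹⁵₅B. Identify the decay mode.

ΔA = 15 − 16 = -1; ΔZ = 5 − 5 = +0.
A drops by 1 with Z unchanged — a neutron was emitted.

neutron emission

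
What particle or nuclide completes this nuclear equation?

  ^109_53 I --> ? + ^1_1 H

Conserve mass number: 109 = A + 1, so A = 108.
Conserve atomic number: 53 = Z + 1, so Z = 52.
Z = 52 is tellurium, so the species is ^108_52 Te.

Te-108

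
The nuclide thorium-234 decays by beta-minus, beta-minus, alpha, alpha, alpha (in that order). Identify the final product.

Start: (A, Z) = (234, 90).
After β⁻: (234, 91).
After β⁻: (234, 92).
After α: (230, 90).
After α: (226, 88).
After α: (222, 86).
Z = 86 is radon.

Rn-222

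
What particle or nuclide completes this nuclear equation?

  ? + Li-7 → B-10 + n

alpha particle

Conserve mass number: A + 7 = 10 + 1, so A = 4.
Conserve atomic number: Z + 3 = 5 + 0, so Z = 2.
A = 4 and Z = 2 is He-4 — an alpha particle.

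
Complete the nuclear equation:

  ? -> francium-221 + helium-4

Conserve mass number: A = 221 + 4, so A = 225.
Conserve atomic number: Z = 87 + 2, so Z = 89.
Z = 89 is actinium, so the species is actinium-225.

Ac-225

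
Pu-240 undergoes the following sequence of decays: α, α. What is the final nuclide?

Start: (A, Z) = (240, 94).
After α: (236, 92).
After α: (232, 90).
Z = 90 is thorium.

Th-232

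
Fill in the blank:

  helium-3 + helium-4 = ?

Be-7

Conserve mass number: 3 + 4 = A, so A = 7.
Conserve atomic number: 2 + 2 = Z, so Z = 4.
Z = 4 is beryllium, so the species is beryllium-7.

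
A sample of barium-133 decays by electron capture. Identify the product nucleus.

Electron capture: mass number changes by +0, atomic number by -1.
A: 133 = 133; Z: 56 − 1 = 55.
Z = 55 is caesium, so the daughter is caesium-133.

Cs-133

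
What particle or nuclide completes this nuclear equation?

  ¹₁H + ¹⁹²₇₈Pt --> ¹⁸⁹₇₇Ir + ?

alpha particle

Conserve mass number: 1 + 192 = 189 + A, so A = 4.
Conserve atomic number: 1 + 78 = 77 + Z, so Z = 2.
A = 4 and Z = 2 is ⁴₂He — an alpha particle.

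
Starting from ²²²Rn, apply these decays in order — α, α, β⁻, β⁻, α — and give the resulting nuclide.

Pb-210

Start: (A, Z) = (222, 86).
After α: (218, 84).
After α: (214, 82).
After β⁻: (214, 83).
After β⁻: (214, 84).
After α: (210, 82).
Z = 82 is lead.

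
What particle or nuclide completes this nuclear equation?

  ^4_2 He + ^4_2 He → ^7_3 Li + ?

Conserve mass number: 4 + 4 = 7 + A, so A = 1.
Conserve atomic number: 2 + 2 = 3 + Z, so Z = 1.
A = 1 and Z = 1 is ^1_1 H — a proton.

proton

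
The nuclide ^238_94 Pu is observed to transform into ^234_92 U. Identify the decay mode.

ΔA = 234 − 238 = -4; ΔZ = 92 − 94 = -2.
A drops by 4 and Z drops by 2 — the signature of alpha emission.

alpha decay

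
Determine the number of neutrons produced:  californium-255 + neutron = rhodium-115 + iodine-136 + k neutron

5

Conserve mass number: 256 = 115 + 136 + k, so k = 256 − 251 = 5.
Check atomic number: 98 = 45 + 53 + 0 = 98. ✓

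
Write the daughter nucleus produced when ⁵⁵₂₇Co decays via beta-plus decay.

Beta-plus decay: mass number changes by +0, atomic number by -1.
A: 55 = 55; Z: 27 − 1 = 26.
Z = 26 is iron, so the daughter is ⁵⁵₂₆Fe.

Fe-55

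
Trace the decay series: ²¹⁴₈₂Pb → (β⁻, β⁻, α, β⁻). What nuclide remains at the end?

Bi-210

Start: (A, Z) = (214, 82).
After β⁻: (214, 83).
After β⁻: (214, 84).
After α: (210, 82).
After β⁻: (210, 83).
Z = 83 is bismuth.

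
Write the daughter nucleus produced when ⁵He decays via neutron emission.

He-4

Neutron emission: mass number changes by -1, atomic number by +0.
A: 5 − 1 = 4; Z: 2 = 2.
Z = 2 is helium, so the daughter is ⁴He.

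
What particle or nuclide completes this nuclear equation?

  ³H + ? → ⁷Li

alpha particle

Conserve mass number: 3 + A = 7, so A = 4.
Conserve atomic number: 1 + Z = 3, so Z = 2.
A = 4 and Z = 2 is ⁴He — an alpha particle.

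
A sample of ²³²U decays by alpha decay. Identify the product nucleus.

Th-228

Alpha decay: mass number changes by -4, atomic number by -2.
A: 232 − 4 = 228; Z: 92 − 2 = 90.
Z = 90 is thorium, so the daughter is ²²⁸Th.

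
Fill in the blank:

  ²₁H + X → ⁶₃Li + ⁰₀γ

Conserve mass number: 2 + A = 6 + 0, so A = 4.
Conserve atomic number: 1 + Z = 3 + 0, so Z = 2.
A = 4 and Z = 2 is ⁴₂He — an alpha particle.

alpha particle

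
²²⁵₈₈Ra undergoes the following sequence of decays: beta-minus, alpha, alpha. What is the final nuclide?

At-217

Start: (A, Z) = (225, 88).
After β⁻: (225, 89).
After α: (221, 87).
After α: (217, 85).
Z = 85 is astatine.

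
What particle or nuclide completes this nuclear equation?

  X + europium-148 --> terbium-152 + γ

alpha particle

Conserve mass number: A + 148 = 152 + 0, so A = 4.
Conserve atomic number: Z + 63 = 65 + 0, so Z = 2.
A = 4 and Z = 2 is helium-4 — an alpha particle.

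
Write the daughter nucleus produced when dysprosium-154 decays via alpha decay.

Alpha decay: mass number changes by -4, atomic number by -2.
A: 154 − 4 = 150; Z: 66 − 2 = 64.
Z = 64 is gadolinium, so the daughter is gadolinium-150.

Gd-150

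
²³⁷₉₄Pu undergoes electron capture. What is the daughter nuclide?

Np-237

Electron capture: mass number changes by +0, atomic number by -1.
A: 237 = 237; Z: 94 − 1 = 93.
Z = 93 is neptunium, so the daughter is ²³⁷₉₃Np.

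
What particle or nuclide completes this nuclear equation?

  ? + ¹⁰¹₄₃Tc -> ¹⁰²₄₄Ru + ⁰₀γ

proton

Conserve mass number: A + 101 = 102 + 0, so A = 1.
Conserve atomic number: Z + 43 = 44 + 0, so Z = 1.
A = 1 and Z = 1 is ¹₁H — a proton.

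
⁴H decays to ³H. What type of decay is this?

ΔA = 3 − 4 = -1; ΔZ = 1 − 1 = +0.
A drops by 1 with Z unchanged — a neutron was emitted.

neutron emission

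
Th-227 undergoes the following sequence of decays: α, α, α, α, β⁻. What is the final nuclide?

Bi-211

Start: (A, Z) = (227, 90).
After α: (223, 88).
After α: (219, 86).
After α: (215, 84).
After α: (211, 82).
After β⁻: (211, 83).
Z = 83 is bismuth.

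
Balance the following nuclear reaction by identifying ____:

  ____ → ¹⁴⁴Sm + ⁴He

Gd-148

Conserve mass number: A = 144 + 4, so A = 148.
Conserve atomic number: Z = 62 + 2, so Z = 64.
Z = 64 is gadolinium, so the species is ¹⁴⁸Gd.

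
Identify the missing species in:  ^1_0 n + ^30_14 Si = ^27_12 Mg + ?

alpha particle

Conserve mass number: 1 + 30 = 27 + A, so A = 4.
Conserve atomic number: 0 + 14 = 12 + Z, so Z = 2.
A = 4 and Z = 2 is ^4_2 He — an alpha particle.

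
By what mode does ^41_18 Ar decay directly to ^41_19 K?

ΔA = 41 − 41 = 0; ΔZ = 19 − 18 = +1.
A is unchanged and Z rises by 1 — a neutron has become a proton (β⁻ decay).

beta-minus decay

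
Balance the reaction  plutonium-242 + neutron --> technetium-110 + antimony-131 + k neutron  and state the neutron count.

2

Conserve mass number: 243 = 110 + 131 + k, so k = 243 − 241 = 2.
Check atomic number: 94 = 43 + 51 + 0 = 94. ✓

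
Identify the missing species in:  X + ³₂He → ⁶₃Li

triton

Conserve mass number: A + 3 = 6, so A = 3.
Conserve atomic number: Z + 2 = 3, so Z = 1.
A = 3 and Z = 1 is ³₁H — a triton.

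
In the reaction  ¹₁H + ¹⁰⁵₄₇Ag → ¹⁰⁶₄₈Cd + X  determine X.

Conserve mass number: 1 + 105 = 106 + A, so A = 0.
Conserve atomic number: 1 + 47 = 48 + Z, so Z = 0.
A = 0 and Z = 0 is ⁰₀γ — a gamma ray.

gamma ray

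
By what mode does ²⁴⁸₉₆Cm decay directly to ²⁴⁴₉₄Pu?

alpha decay

ΔA = 244 − 248 = -4; ΔZ = 94 − 96 = -2.
A drops by 4 and Z drops by 2 — the signature of alpha emission.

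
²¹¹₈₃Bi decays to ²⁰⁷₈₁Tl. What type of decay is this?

alpha decay

ΔA = 207 − 211 = -4; ΔZ = 81 − 83 = -2.
A drops by 4 and Z drops by 2 — the signature of alpha emission.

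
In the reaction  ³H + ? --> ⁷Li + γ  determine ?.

Conserve mass number: 3 + A = 7 + 0, so A = 4.
Conserve atomic number: 1 + Z = 3 + 0, so Z = 2.
A = 4 and Z = 2 is ⁴He — an alpha particle.

alpha particle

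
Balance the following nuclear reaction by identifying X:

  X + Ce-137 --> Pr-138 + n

Conserve mass number: A + 137 = 138 + 1, so A = 2.
Conserve atomic number: Z + 58 = 59 + 0, so Z = 1.
A = 2 and Z = 1 is H-2 — a deuteron.

deuteron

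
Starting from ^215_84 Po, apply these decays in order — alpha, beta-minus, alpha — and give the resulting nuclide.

Tl-207

Start: (A, Z) = (215, 84).
After α: (211, 82).
After β⁻: (211, 83).
After α: (207, 81).
Z = 81 is thallium.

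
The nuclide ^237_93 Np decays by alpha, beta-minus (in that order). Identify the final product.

Start: (A, Z) = (237, 93).
After α: (233, 91).
After β⁻: (233, 92).
Z = 92 is uranium.

U-233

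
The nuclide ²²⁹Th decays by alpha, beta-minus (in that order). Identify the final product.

Start: (A, Z) = (229, 90).
After α: (225, 88).
After β⁻: (225, 89).
Z = 89 is actinium.

Ac-225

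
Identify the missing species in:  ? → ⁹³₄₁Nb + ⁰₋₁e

Zr-93

Conserve mass number: A = 93 + 0, so A = 93.
Conserve atomic number: Z = 41 − 1, so Z = 40.
Z = 40 is zirconium, so the species is ⁹³₄₀Zr.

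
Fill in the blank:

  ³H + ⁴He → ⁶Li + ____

Conserve mass number: 3 + 4 = 6 + A, so A = 1.
Conserve atomic number: 1 + 2 = 3 + Z, so Z = 0.
A = 1 and Z = 0 is ¹n — a neutron.

neutron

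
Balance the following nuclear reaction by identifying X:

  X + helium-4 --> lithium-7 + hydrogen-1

alpha particle

Conserve mass number: A + 4 = 7 + 1, so A = 4.
Conserve atomic number: Z + 2 = 3 + 1, so Z = 2.
A = 4 and Z = 2 is helium-4 — an alpha particle.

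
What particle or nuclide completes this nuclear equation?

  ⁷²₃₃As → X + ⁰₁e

Conserve mass number: 72 = A + 0, so A = 72.
Conserve atomic number: 33 = Z + 1, so Z = 32.
Z = 32 is germanium, so the species is ⁷²₃₂Ge.

Ge-72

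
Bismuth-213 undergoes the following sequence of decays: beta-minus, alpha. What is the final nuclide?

Start: (A, Z) = (213, 83).
After β⁻: (213, 84).
After α: (209, 82).
Z = 82 is lead.

Pb-209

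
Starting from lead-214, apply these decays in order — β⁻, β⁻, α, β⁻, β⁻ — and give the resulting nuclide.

Start: (A, Z) = (214, 82).
After β⁻: (214, 83).
After β⁻: (214, 84).
After α: (210, 82).
After β⁻: (210, 83).
After β⁻: (210, 84).
Z = 84 is polonium.

Po-210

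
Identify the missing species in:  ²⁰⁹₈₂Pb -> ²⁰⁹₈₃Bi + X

Conserve mass number: 209 = 209 + A, so A = 0.
Conserve atomic number: 82 = 83 + Z, so Z = -1.
A = 0 and Z = -1 is ⁰₋₁e — a beta-minus particle.

beta-minus particle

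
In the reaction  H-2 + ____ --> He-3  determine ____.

Conserve mass number: 2 + A = 3, so A = 1.
Conserve atomic number: 1 + Z = 2, so Z = 1.
A = 1 and Z = 1 is H-1 — a proton.

proton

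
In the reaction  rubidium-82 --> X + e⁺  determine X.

Kr-82

Conserve mass number: 82 = A + 0, so A = 82.
Conserve atomic number: 37 = Z + 1, so Z = 36.
Z = 36 is krypton, so the species is krypton-82.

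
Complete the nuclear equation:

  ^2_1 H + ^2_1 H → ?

He-4

Conserve mass number: 2 + 2 = A, so A = 4.
Conserve atomic number: 1 + 1 = Z, so Z = 2.
A = 4 and Z = 2 is ^4_2 He — an alpha particle.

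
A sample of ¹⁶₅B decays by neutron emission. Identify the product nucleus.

Neutron emission: mass number changes by -1, atomic number by +0.
A: 16 − 1 = 15; Z: 5 = 5.
Z = 5 is boron, so the daughter is ¹⁵₅B.

B-15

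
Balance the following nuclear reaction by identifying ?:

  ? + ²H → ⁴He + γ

Conserve mass number: A + 2 = 4 + 0, so A = 2.
Conserve atomic number: Z + 1 = 2 + 0, so Z = 1.
A = 2 and Z = 1 is ²H — a deuteron.

deuteron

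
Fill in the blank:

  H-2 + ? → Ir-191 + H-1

Ir-190

Conserve mass number: 2 + A = 191 + 1, so A = 190.
Conserve atomic number: 1 + Z = 77 + 1, so Z = 77.
Z = 77 is iridium, so the species is Ir-190.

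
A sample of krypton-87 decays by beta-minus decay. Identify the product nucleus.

Rb-87

Beta-minus decay: mass number changes by +0, atomic number by +1.
A: 87 = 87; Z: 36 + 1 = 37.
Z = 37 is rubidium, so the daughter is rubidium-87.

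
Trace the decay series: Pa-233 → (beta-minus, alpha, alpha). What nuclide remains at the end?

Start: (A, Z) = (233, 91).
After β⁻: (233, 92).
After α: (229, 90).
After α: (225, 88).
Z = 88 is radium.

Ra-225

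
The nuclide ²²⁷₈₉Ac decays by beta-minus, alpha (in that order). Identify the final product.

Start: (A, Z) = (227, 89).
After β⁻: (227, 90).
After α: (223, 88).
Z = 88 is radium.

Ra-223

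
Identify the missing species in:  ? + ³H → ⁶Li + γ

He-3

Conserve mass number: A + 3 = 6 + 0, so A = 3.
Conserve atomic number: Z + 1 = 3 + 0, so Z = 2.
Z = 2 is helium, so the species is ³He.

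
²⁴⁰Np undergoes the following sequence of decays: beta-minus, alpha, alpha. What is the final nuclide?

Start: (A, Z) = (240, 93).
After β⁻: (240, 94).
After α: (236, 92).
After α: (232, 90).
Z = 90 is thorium.

Th-232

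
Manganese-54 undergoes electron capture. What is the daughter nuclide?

Electron capture: mass number changes by +0, atomic number by -1.
A: 54 = 54; Z: 25 − 1 = 24.
Z = 24 is chromium, so the daughter is chromium-54.

Cr-54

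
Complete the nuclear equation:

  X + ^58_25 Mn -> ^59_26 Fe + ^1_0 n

Conserve mass number: A + 58 = 59 + 1, so A = 2.
Conserve atomic number: Z + 25 = 26 + 0, so Z = 1.
A = 2 and Z = 1 is ^2_1 H — a deuteron.

deuteron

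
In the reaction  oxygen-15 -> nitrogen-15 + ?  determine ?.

positron

Conserve mass number: 15 = 15 + A, so A = 0.
Conserve atomic number: 8 = 7 + Z, so Z = 1.
A = 0 and Z = 1 is e⁺ — a positron.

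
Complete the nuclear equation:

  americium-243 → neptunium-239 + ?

Conserve mass number: 243 = 239 + A, so A = 4.
Conserve atomic number: 95 = 93 + Z, so Z = 2.
A = 4 and Z = 2 is helium-4 — an alpha particle.

alpha particle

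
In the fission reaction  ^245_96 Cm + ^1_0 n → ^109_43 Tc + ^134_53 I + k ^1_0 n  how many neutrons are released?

3

Conserve mass number: 246 = 109 + 134 + k, so k = 246 − 243 = 3.
Check atomic number: 96 = 43 + 53 + 0 = 96. ✓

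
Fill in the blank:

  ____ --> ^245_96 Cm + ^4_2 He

Conserve mass number: A = 245 + 4, so A = 249.
Conserve atomic number: Z = 96 + 2, so Z = 98.
Z = 98 is californium, so the species is ^249_98 Cf.

Cf-249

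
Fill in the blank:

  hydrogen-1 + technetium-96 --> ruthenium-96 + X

Conserve mass number: 1 + 96 = 96 + A, so A = 1.
Conserve atomic number: 1 + 43 = 44 + Z, so Z = 0.
A = 1 and Z = 0 is neutron — a neutron.

neutron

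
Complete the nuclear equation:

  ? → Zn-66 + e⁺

Conserve mass number: A = 66 + 0, so A = 66.
Conserve atomic number: Z = 30 + 1, so Z = 31.
Z = 31 is gallium, so the species is Ga-66.

Ga-66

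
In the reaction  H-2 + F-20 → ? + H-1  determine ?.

F-21

Conserve mass number: 2 + 20 = A + 1, so A = 21.
Conserve atomic number: 1 + 9 = Z + 1, so Z = 9.
Z = 9 is fluorine, so the species is F-21.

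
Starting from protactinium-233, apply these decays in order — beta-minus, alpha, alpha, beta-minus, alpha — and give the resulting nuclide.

Fr-221

Start: (A, Z) = (233, 91).
After β⁻: (233, 92).
After α: (229, 90).
After α: (225, 88).
After β⁻: (225, 89).
After α: (221, 87).
Z = 87 is francium.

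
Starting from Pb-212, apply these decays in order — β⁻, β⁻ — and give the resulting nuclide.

Po-212

Start: (A, Z) = (212, 82).
After β⁻: (212, 83).
After β⁻: (212, 84).
Z = 84 is polonium.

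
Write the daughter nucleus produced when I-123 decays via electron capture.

Electron capture: mass number changes by +0, atomic number by -1.
A: 123 = 123; Z: 53 − 1 = 52.
Z = 52 is tellurium, so the daughter is Te-123.

Te-123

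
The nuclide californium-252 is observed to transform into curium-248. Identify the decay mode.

alpha decay

ΔA = 248 − 252 = -4; ΔZ = 96 − 98 = -2.
A drops by 4 and Z drops by 2 — the signature of alpha emission.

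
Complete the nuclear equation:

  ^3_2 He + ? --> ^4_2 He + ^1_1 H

Conserve mass number: 3 + A = 4 + 1, so A = 2.
Conserve atomic number: 2 + Z = 2 + 1, so Z = 1.
A = 2 and Z = 1 is ^2_1 H — a deuteron.

deuteron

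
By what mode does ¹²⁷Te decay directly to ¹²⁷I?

ΔA = 127 − 127 = 0; ΔZ = 53 − 52 = +1.
A is unchanged and Z rises by 1 — a neutron has become a proton (β⁻ decay).

beta-minus decay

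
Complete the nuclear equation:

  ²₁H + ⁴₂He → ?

Li-6

Conserve mass number: 2 + 4 = A, so A = 6.
Conserve atomic number: 1 + 2 = Z, so Z = 3.
Z = 3 is lithium, so the species is ⁶₃Li.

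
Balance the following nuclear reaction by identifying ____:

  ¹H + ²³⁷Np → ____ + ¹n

Pu-237

Conserve mass number: 1 + 237 = A + 1, so A = 237.
Conserve atomic number: 1 + 93 = Z + 0, so Z = 94.
Z = 94 is plutonium, so the species is ²³⁷Pu.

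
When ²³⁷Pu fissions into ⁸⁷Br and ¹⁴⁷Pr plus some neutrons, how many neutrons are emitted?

Conserve mass number: 237 = 87 + 147 + k, so k = 237 − 234 = 3.
Check atomic number: 94 = 35 + 59 + 0 = 94. ✓

3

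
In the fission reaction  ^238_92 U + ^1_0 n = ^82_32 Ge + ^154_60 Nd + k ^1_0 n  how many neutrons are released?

Conserve mass number: 239 = 82 + 154 + k, so k = 239 − 236 = 3.
Check atomic number: 92 = 32 + 60 + 0 = 92. ✓

3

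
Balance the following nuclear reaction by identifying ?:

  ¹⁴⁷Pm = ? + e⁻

Sm-147

Conserve mass number: 147 = A + 0, so A = 147.
Conserve atomic number: 61 = Z − 1, so Z = 62.
Z = 62 is samarium, so the species is ¹⁴⁷Sm.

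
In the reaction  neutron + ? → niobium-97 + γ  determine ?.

Nb-96

Conserve mass number: 1 + A = 97 + 0, so A = 96.
Conserve atomic number: 0 + Z = 41 + 0, so Z = 41.
Z = 41 is niobium, so the species is niobium-96.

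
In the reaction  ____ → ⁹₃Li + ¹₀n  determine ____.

Li-10

Conserve mass number: A = 9 + 1, so A = 10.
Conserve atomic number: Z = 3 + 0, so Z = 3.
Z = 3 is lithium, so the species is ¹⁰₃Li.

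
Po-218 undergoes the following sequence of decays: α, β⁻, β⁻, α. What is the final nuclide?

Start: (A, Z) = (218, 84).
After α: (214, 82).
After β⁻: (214, 83).
After β⁻: (214, 84).
After α: (210, 82).
Z = 82 is lead.

Pb-210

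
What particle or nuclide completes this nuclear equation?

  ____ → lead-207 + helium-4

Po-211

Conserve mass number: A = 207 + 4, so A = 211.
Conserve atomic number: Z = 82 + 2, so Z = 84.
Z = 84 is polonium, so the species is polonium-211.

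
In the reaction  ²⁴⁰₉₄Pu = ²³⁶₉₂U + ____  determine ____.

alpha particle

Conserve mass number: 240 = 236 + A, so A = 4.
Conserve atomic number: 94 = 92 + Z, so Z = 2.
A = 4 and Z = 2 is ⁴₂He — an alpha particle.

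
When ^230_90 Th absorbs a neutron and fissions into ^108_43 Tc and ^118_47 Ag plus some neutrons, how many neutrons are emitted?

5

Conserve mass number: 231 = 108 + 118 + k, so k = 231 − 226 = 5.
Check atomic number: 90 = 43 + 47 + 0 = 90. ✓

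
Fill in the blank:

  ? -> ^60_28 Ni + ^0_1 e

Cu-60

Conserve mass number: A = 60 + 0, so A = 60.
Conserve atomic number: Z = 28 + 1, so Z = 29.
Z = 29 is copper, so the species is ^60_29 Cu.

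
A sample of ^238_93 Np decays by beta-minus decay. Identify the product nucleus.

Beta-minus decay: mass number changes by +0, atomic number by +1.
A: 238 = 238; Z: 93 + 1 = 94.
Z = 94 is plutonium, so the daughter is ^238_94 Pu.

Pu-238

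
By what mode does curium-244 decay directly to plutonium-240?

ΔA = 240 − 244 = -4; ΔZ = 94 − 96 = -2.
A drops by 4 and Z drops by 2 — the signature of alpha emission.

alpha decay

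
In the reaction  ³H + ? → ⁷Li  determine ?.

Conserve mass number: 3 + A = 7, so A = 4.
Conserve atomic number: 1 + Z = 3, so Z = 2.
A = 4 and Z = 2 is ⁴He — an alpha particle.

alpha particle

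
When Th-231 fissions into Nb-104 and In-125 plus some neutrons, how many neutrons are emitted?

Conserve mass number: 231 = 104 + 125 + k, so k = 231 − 229 = 2.
Check atomic number: 90 = 41 + 49 + 0 = 90. ✓

2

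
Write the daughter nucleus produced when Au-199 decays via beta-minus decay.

Beta-minus decay: mass number changes by +0, atomic number by +1.
A: 199 = 199; Z: 79 + 1 = 80.
Z = 80 is mercury, so the daughter is Hg-199.

Hg-199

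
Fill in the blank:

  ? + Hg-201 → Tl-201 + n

proton

Conserve mass number: A + 201 = 201 + 1, so A = 1.
Conserve atomic number: Z + 80 = 81 + 0, so Z = 1.
A = 1 and Z = 1 is H-1 — a proton.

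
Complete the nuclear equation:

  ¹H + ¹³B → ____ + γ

C-14

Conserve mass number: 1 + 13 = A + 0, so A = 14.
Conserve atomic number: 1 + 5 = Z + 0, so Z = 6.
Z = 6 is carbon, so the species is ¹⁴C.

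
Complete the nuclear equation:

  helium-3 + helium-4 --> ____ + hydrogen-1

Conserve mass number: 3 + 4 = A + 1, so A = 6.
Conserve atomic number: 2 + 2 = Z + 1, so Z = 3.
Z = 3 is lithium, so the species is lithium-6.

Li-6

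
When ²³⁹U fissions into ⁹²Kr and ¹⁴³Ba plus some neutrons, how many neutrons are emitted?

4

Conserve mass number: 239 = 92 + 143 + k, so k = 239 − 235 = 4.
Check atomic number: 92 = 36 + 56 + 0 = 92. ✓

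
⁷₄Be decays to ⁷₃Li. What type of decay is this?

ΔA = 7 − 7 = 0; ΔZ = 3 − 4 = -1.
A is unchanged and Z drops by 1 — a proton has become a neutron (β⁺ emission or electron capture).

beta-plus decay or electron capture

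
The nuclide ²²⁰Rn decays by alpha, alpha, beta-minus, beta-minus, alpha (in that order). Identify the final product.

Start: (A, Z) = (220, 86).
After α: (216, 84).
After α: (212, 82).
After β⁻: (212, 83).
After β⁻: (212, 84).
After α: (208, 82).
Z = 82 is lead.

Pb-208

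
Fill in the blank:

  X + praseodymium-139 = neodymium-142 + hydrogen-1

Conserve mass number: A + 139 = 142 + 1, so A = 4.
Conserve atomic number: Z + 59 = 60 + 1, so Z = 2.
A = 4 and Z = 2 is helium-4 — an alpha particle.

alpha particle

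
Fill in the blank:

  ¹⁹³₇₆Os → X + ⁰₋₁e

Conserve mass number: 193 = A + 0, so A = 193.
Conserve atomic number: 76 = Z − 1, so Z = 77.
Z = 77 is iridium, so the species is ¹⁹³₇₇Ir.

Ir-193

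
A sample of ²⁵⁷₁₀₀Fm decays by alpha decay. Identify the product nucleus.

Cf-253

Alpha decay: mass number changes by -4, atomic number by -2.
A: 257 − 4 = 253; Z: 100 − 2 = 98.
Z = 98 is californium, so the daughter is ²⁵³₉₈Cf.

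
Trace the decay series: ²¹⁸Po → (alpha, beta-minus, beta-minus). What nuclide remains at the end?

Start: (A, Z) = (218, 84).
After α: (214, 82).
After β⁻: (214, 83).
After β⁻: (214, 84).
Z = 84 is polonium.

Po-214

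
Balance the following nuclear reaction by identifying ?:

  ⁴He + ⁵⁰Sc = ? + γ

V-54

Conserve mass number: 4 + 50 = A + 0, so A = 54.
Conserve atomic number: 2 + 21 = Z + 0, so Z = 23.
Z = 23 is vanadium, so the species is ⁵⁴V.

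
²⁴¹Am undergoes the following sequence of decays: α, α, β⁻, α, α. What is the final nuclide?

Start: (A, Z) = (241, 95).
After α: (237, 93).
After α: (233, 91).
After β⁻: (233, 92).
After α: (229, 90).
After α: (225, 88).
Z = 88 is radium.

Ra-225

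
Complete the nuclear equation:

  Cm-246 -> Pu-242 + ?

alpha particle

Conserve mass number: 246 = 242 + A, so A = 4.
Conserve atomic number: 96 = 94 + Z, so Z = 2.
A = 4 and Z = 2 is He-4 — an alpha particle.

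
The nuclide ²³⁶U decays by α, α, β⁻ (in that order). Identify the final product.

Ac-228

Start: (A, Z) = (236, 92).
After α: (232, 90).
After α: (228, 88).
After β⁻: (228, 89).
Z = 89 is actinium.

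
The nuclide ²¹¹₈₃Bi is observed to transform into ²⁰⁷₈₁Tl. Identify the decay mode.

ΔA = 207 − 211 = -4; ΔZ = 81 − 83 = -2.
A drops by 4 and Z drops by 2 — the signature of alpha emission.

alpha decay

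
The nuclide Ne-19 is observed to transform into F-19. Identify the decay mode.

beta-plus decay or electron capture

ΔA = 19 − 19 = 0; ΔZ = 9 − 10 = -1.
A is unchanged and Z drops by 1 — a proton has become a neutron (β⁺ emission or electron capture).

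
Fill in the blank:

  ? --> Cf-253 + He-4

Conserve mass number: A = 253 + 4, so A = 257.
Conserve atomic number: Z = 98 + 2, so Z = 100.
Z = 100 is fermium, so the species is Fm-257.

Fm-257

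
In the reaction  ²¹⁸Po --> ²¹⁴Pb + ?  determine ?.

Conserve mass number: 218 = 214 + A, so A = 4.
Conserve atomic number: 84 = 82 + Z, so Z = 2.
A = 4 and Z = 2 is ⁴He — an alpha particle.

alpha particle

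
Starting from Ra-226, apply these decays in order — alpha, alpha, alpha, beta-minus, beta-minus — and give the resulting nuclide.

Start: (A, Z) = (226, 88).
After α: (222, 86).
After α: (218, 84).
After α: (214, 82).
After β⁻: (214, 83).
After β⁻: (214, 84).
Z = 84 is polonium.

Po-214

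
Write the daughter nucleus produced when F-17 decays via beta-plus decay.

Beta-plus decay: mass number changes by +0, atomic number by -1.
A: 17 = 17; Z: 9 − 1 = 8.
Z = 8 is oxygen, so the daughter is O-17.

O-17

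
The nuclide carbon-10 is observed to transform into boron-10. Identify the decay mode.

beta-plus decay or electron capture

ΔA = 10 − 10 = 0; ΔZ = 5 − 6 = -1.
A is unchanged and Z drops by 1 — a proton has become a neutron (β⁺ emission or electron capture).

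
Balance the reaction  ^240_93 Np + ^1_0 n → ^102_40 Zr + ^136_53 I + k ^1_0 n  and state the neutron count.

Conserve mass number: 241 = 102 + 136 + k, so k = 241 − 238 = 3.
Check atomic number: 93 = 40 + 53 + 0 = 93. ✓

3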